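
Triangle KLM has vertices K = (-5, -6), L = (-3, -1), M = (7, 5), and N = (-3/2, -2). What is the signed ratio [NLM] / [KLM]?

[KLM] = ½·((-5)·(-1−5) + (-3)·(5−(-6)) + 7·(-6−(-1))) = ½·(30 − 33 − 35) = -19.
[NLM] = ½·((-3/2)·(-1−5) + (-3)·(5−(-2)) + 7·(-2−(-1))) = ½·(9 − 21 − 7) = -19/2, so the ratio is (-19/2)/(-19) = 1/2.

1/2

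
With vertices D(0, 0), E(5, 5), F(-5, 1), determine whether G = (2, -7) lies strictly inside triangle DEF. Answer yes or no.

Barycentric coordinates of G: (18/5, -11/10, -3/2).
The three coordinates are positive, negative, negative; a point is interior exactly when all three are positive.

no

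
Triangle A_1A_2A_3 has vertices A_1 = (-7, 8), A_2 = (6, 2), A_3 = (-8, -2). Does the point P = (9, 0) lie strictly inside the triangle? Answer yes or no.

no

Barycentric coordinates of P: (-5/17, 21/17, 1/17).
The three coordinates are negative, positive, positive; a point is interior exactly when all three are positive.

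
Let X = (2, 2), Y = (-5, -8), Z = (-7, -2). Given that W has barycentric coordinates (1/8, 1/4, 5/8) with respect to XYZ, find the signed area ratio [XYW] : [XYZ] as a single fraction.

The signed ratio [XYW]/[XYZ] equals the barycentric coordinate of W at vertex Z, which is 5/8.

5/8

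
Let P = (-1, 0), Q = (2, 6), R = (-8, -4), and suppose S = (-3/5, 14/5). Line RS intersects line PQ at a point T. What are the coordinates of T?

(5/4, 9/2)

Barycentric coordinates of S with respect to PQR: (1/5, 3/5, 1/5).
On side PQ the R-coordinate is zero; dropping S's R-weight 1/5 and renormalizing the remaining 1/5 : 3/5 gives weights 1/4, 3/4 on P, Q.
T = (1/4)·(-1, 0) + (3/4)·(2, 6) = (5/4, 9/2).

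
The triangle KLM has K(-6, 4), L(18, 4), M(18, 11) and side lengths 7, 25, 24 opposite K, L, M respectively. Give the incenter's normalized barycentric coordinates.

The incenter has barycentric coordinates proportional to the opposite side lengths: (7 : 25 : 24).
Normalizing by 7+25+24 = 56 gives (1/8, 25/56, 3/7).

(1/8, 25/56, 3/7)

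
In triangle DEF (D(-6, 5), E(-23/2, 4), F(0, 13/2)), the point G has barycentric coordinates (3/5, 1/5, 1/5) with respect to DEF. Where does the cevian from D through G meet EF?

(-23/4, 21/4)

Line DG meets EF where the D-coordinate vanishes; zeroing G's D-weight and renormalizing leaves E, F-weights 1/5 : 1/5 → (1/2, 1/2).
So H = (1/2)·E + (1/2)·F = (-23/4, 21/4).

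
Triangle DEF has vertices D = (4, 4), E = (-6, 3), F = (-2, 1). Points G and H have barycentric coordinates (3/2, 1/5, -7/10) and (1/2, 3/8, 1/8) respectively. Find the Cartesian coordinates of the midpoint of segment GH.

Barycentric coordinates of the midpoint are the average: (1, 23/80, -23/80).
Converting: 1·D + (23/80)·E + (-23/80)·F = (57/20, 183/40).

(57/20, 183/40)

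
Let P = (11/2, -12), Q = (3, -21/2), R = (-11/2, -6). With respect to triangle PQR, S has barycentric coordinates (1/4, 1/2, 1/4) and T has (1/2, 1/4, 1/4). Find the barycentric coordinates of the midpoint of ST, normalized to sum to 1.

(3/8, 3/8, 1/4)

Since both coordinate triples sum to 1, the midpoint's barycentrics are the componentwise average.
(1/4+1/2)/2 = 3/8; similarly 3/8 and 1/4.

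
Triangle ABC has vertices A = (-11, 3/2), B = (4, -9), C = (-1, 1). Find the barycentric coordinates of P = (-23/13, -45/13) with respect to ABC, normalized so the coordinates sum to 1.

Signed area of the reference triangle: [ABC] = ½·((-11)·(-9−1) + 4·(1−(3/2)) + (-1)·(3/2−(-9))) = ½·(110 − 2 − 21/2) = 195/4.
[PBC] = ½·((-23/13)·(-9−1) + 4·(1−(-45/13)) + (-1)·(-45/13−(-9))) = ½·(230/13 + 232/13 − 72/13) = 15, so the A-coordinate is 15/(195/4) = 4/13.
[APC] = ½·((-11)·(-45/13−1) + (-23/13)·(1−(3/2)) + (-1)·(3/2−(-45/13))) = ½·(638/13 + 23/26 − 129/26) = 45/2, so the B-coordinate is 6/13.
[ABP] = ½·((-11)·(-9−(-45/13)) + 4·(-45/13−(3/2)) + (-23/13)·(3/2−(-9))) = ½·(792/13 − 258/13 − 483/26) = 45/4, so the C-coordinate is 3/13.

(4/13, 6/13, 3/13)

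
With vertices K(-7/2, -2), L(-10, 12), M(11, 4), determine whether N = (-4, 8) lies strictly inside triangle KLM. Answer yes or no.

Barycentric coordinates of N: (18/121, 74/121, 29/121).
The three coordinates are positive, positive, positive; a point is interior exactly when all three are positive.

yes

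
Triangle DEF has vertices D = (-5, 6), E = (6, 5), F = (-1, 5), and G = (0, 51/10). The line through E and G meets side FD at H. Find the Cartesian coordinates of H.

Barycentric coordinates of G with respect to DEF: (1/10, 1/5, 7/10).
On side FD the E-coordinate is zero; dropping G's E-weight 1/5 and renormalizing the remaining 7/10 : 1/10 gives weights 7/8, 1/8 on F, D.
H = (7/8)·(-1, 5) + (1/8)·(-5, 6) = (-3/2, 41/8).

(-3/2, 41/8)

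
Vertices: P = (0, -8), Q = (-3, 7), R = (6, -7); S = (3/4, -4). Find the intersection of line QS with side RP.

(2, -23/3)

Barycentric coordinates of S with respect to PQR: (1/2, 1/4, 1/4).
On side RP the Q-coordinate is zero; dropping S's Q-weight 1/4 and renormalizing the remaining 1/4 : 1/2 gives weights 1/3, 2/3 on R, P.
T = (1/3)·(6, -7) + (2/3)·(0, -8) = (2, -23/3).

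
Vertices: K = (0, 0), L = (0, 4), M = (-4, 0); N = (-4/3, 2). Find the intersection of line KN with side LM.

Barycentric coordinates of N with respect to KLM: (1/6, 1/2, 1/3).
On side LM the K-coordinate is zero; dropping N's K-weight 1/6 and renormalizing the remaining 1/2 : 1/3 gives weights 3/5, 2/5 on L, M.
J = (3/5)·(0, 4) + (2/5)·(-4, 0) = (-8/5, 12/5).

(-8/5, 12/5)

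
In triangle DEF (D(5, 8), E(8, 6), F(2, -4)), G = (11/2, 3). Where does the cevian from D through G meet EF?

(28/5, 2)

Barycentric coordinates of G with respect to DEF: (1/6, 1/2, 1/3).
On side EF the D-coordinate is zero; dropping G's D-weight 1/6 and renormalizing the remaining 1/2 : 1/3 gives weights 3/5, 2/5 on E, F.
H = (3/5)·(8, 6) + (2/5)·(2, -4) = (28/5, 2).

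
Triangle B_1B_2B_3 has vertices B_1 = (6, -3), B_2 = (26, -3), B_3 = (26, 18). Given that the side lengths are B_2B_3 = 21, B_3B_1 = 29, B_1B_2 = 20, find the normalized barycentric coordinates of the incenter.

The incenter has barycentric coordinates proportional to the opposite side lengths: (21 : 29 : 20).
Normalizing by 21+29+20 = 70 gives (3/10, 29/70, 2/7).

(3/10, 29/70, 2/7)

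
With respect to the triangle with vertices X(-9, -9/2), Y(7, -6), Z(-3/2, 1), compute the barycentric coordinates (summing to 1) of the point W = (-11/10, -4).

(2/5, 2/5, 1/5)

Signed area of the reference triangle: [XYZ] = ½·((-9)·(-6−1) + 7·(1−(-9/2)) + (-3/2)·(-9/2−(-6))) = ½·(63 + 77/2 − 9/4) = 397/8.
[WYZ] = ½·((-11/10)·(-6−1) + 7·(1−(-4)) + (-3/2)·(-4−(-6))) = ½·(77/10 + 35 − 3) = 397/20, so the X-coordinate is (397/20)/(397/8) = 2/5.
[XWZ] = ½·((-9)·(-4−1) + (-11/10)·(1−(-9/2)) + (-3/2)·(-9/2−(-4))) = ½·(45 − 121/20 + 3/4) = 397/20, so the Y-coordinate is 2/5.
[XYW] = ½·((-9)·(-6−(-4)) + 7·(-4−(-9/2)) + (-11/10)·(-9/2−(-6))) = ½·(18 + 7/2 − 33/20) = 397/40, so the Z-coordinate is 1/5.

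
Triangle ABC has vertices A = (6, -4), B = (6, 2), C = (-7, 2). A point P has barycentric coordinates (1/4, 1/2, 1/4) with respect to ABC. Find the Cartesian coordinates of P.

P = (1/4)·A + (1/2)·B + (1/4)·C.
x-coordinate: (1/4)·6 + (1/2)·6 + (1/4)·(-7) = 11/4.
y-coordinate: (1/4)·(-4) + (1/2)·2 + (1/4)·2 = 1/2.

(11/4, 1/2)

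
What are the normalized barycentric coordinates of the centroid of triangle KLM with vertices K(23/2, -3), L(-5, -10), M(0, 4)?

(1/3, 1/3, 1/3)

The centroid is the average of the vertices, so each weight is 1/3.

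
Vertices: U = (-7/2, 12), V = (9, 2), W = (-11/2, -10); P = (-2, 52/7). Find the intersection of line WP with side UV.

Barycentric coordinates of P with respect to UVW: (5/7, 1/7, 1/7).
On side UV the W-coordinate is zero; dropping P's W-weight 1/7 and renormalizing the remaining 5/7 : 1/7 gives weights 5/6, 1/6 on U, V.
Q = (5/6)·(-7/2, 12) + (1/6)·(9, 2) = (-17/12, 31/3).

(-17/12, 31/3)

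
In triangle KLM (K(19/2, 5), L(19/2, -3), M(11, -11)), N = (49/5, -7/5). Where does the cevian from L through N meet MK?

Barycentric coordinates of N with respect to KLM: (2/5, 2/5, 1/5).
On side MK the L-coordinate is zero; dropping N's L-weight 2/5 and renormalizing the remaining 1/5 : 2/5 gives weights 1/3, 2/3 on M, K.
J = (1/3)·(11, -11) + (2/3)·(19/2, 5) = (10, -1/3).

(10, -1/3)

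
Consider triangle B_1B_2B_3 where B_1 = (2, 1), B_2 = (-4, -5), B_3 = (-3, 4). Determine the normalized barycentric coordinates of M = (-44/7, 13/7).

(-4/7, 3/7, 8/7)

Signed area of the reference triangle: [B_1B_2B_3] = ½·(2·(-5−4) + (-4)·(4−1) + (-3)·(1−(-5))) = ½·(-18 − 12 − 18) = -24.
[MB_2B_3] = ½·((-44/7)·(-5−4) + (-4)·(4−(13/7)) + (-3)·(13/7−(-5))) = ½·(396/7 − 60/7 − 144/7) = 96/7, so the B_1-coordinate is (96/7)/(-24) = -4/7.
[B_1MB_3] = ½·(2·(13/7−4) + (-44/7)·(4−1) + (-3)·(1−(13/7))) = ½·(-30/7 − 132/7 + 18/7) = -72/7, so the B_2-coordinate is 3/7.
[B_1B_2M] = ½·(2·(-5−(13/7)) + (-4)·(13/7−1) + (-44/7)·(1−(-5))) = ½·(-96/7 − 24/7 − 264/7) = -192/7, so the B_3-coordinate is 8/7.
Check: -4/7 + 3/7 + 8/7 = 1.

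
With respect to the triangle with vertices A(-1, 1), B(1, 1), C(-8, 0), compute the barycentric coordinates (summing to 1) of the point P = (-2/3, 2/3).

(-2/3, 4/3, 1/3)

Signed area of the reference triangle: [ABC] = ½·((-1)·(1−0) + 1·(0−1) + (-8)·(1−1)) = ½·(-1 − 1 + 0) = -1.
[PBC] = ½·((-2/3)·(1−0) + 1·(0−(2/3)) + (-8)·(2/3−1)) = ½·(-2/3 − 2/3 + 8/3) = 2/3, so the A-coordinate is (2/3)/(-1) = -2/3.
[APC] = ½·((-1)·(2/3−0) + (-2/3)·(0−1) + (-8)·(1−(2/3))) = ½·(-2/3 + 2/3 − 8/3) = -4/3, so the B-coordinate is 4/3.
[ABP] = ½·((-1)·(1−(2/3)) + 1·(2/3−1) + (-2/3)·(1−1)) = ½·(-1/3 − 1/3 + 0) = -1/3, so the C-coordinate is 1/3.
Check: -2/3 + 4/3 + 1/3 = 1.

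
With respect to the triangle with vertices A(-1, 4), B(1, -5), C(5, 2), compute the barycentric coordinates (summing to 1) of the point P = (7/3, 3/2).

(1/3, 1/6, 1/2)

Signed area of the reference triangle: [ABC] = ½·((-1)·(-5−2) + 1·(2−4) + 5·(4−(-5))) = ½·(7 − 2 + 45) = 25.
[PBC] = ½·((7/3)·(-5−2) + 1·(2−(3/2)) + 5·(3/2−(-5))) = ½·(-49/3 + 1/2 + 65/2) = 25/3, so the A-coordinate is (25/3)/25 = 1/3.
[APC] = ½·((-1)·(3/2−2) + (7/3)·(2−4) + 5·(4−(3/2))) = ½·(1/2 − 14/3 + 25/2) = 25/6, so the B-coordinate is 1/6.
[ABP] = ½·((-1)·(-5−(3/2)) + 1·(3/2−4) + (7/3)·(4−(-5))) = ½·(13/2 − 5/2 + 21) = 25/2, so the C-coordinate is 1/2.
Check: 1/3 + 1/6 + 1/2 = 1.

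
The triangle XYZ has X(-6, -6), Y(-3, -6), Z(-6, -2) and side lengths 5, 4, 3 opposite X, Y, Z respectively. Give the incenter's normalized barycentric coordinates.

The incenter has barycentric coordinates proportional to the opposite side lengths: (5 : 4 : 3).
Normalizing by 5+4+3 = 12 gives (5/12, 1/3, 1/4).

(5/12, 1/3, 1/4)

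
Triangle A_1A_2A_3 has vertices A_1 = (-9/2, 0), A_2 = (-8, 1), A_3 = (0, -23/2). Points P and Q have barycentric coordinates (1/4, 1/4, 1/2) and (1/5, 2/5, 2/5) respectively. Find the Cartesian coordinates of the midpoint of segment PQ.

Barycentric coordinates of the midpoint are the average: (9/40, 13/40, 9/20).
Converting: (9/40)·A_1 + (13/40)·A_2 + (9/20)·A_3 = (-289/80, -97/20).

(-289/80, -97/20)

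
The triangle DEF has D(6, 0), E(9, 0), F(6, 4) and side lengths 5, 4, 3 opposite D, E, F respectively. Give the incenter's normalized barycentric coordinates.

The incenter has barycentric coordinates proportional to the opposite side lengths: (5 : 4 : 3).
Normalizing by 5+4+3 = 12 gives (5/12, 1/3, 1/4).

(5/12, 1/3, 1/4)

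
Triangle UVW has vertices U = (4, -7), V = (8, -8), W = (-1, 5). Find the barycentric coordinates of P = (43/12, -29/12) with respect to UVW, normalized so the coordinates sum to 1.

Signed area of the reference triangle: [UVW] = ½·(4·(-8−5) + 8·(5−(-7)) + (-1)·(-7−(-8))) = ½·(-52 + 96 − 1) = 43/2.
[PVW] = ½·((43/12)·(-8−5) + 8·(5−(-29/12)) + (-1)·(-29/12−(-8))) = ½·(-559/12 + 178/3 − 67/12) = 43/12, so the U-coordinate is (43/12)/(43/2) = 1/6.
[UPW] = ½·(4·(-29/12−5) + (43/12)·(5−(-7)) + (-1)·(-7−(-29/12))) = ½·(-89/3 + 43 + 55/12) = 215/24, so the V-coordinate is 5/12.
[UVP] = ½·(4·(-8−(-29/12)) + 8·(-29/12−(-7)) + (43/12)·(-7−(-8))) = ½·(-67/3 + 110/3 + 43/12) = 215/24, so the W-coordinate is 5/12.

(1/6, 5/12, 5/12)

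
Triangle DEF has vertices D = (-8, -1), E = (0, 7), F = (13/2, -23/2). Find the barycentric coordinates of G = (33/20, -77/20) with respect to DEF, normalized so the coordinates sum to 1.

(1/5, 3/10, 1/2)

Signed area of the reference triangle: [DEF] = ½·((-8)·(7−(-23/2)) + 0·(-23/2−(-1)) + (13/2)·(-1−7)) = ½·(-148 + 0 − 52) = -100.
[GEF] = ½·((33/20)·(7−(-23/2)) + 0·(-23/2−(-77/20)) + (13/2)·(-77/20−7)) = ½·(1221/40 + 0 − 2821/40) = -20, so the D-coordinate is (-20)/(-100) = 1/5.
[DGF] = ½·((-8)·(-77/20−(-23/2)) + (33/20)·(-23/2−(-1)) + (13/2)·(-1−(-77/20))) = ½·(-306/5 − 693/40 + 741/40) = -30, so the E-coordinate is 3/10.
[DEG] = ½·((-8)·(7−(-77/20)) + 0·(-77/20−(-1)) + (33/20)·(-1−7)) = ½·(-434/5 + 0 − 66/5) = -50, so the F-coordinate is 1/2.
Check: 1/5 + 3/10 + 1/2 = 1.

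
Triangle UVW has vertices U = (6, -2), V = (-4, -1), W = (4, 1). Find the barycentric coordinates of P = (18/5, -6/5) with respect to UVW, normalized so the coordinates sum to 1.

(3/5, 1/5, 1/5)

Signed area of the reference triangle: [UVW] = ½·(6·(-1−1) + (-4)·(1−(-2)) + 4·(-2−(-1))) = ½·(-12 − 12 − 4) = -14.
[PVW] = ½·((18/5)·(-1−1) + (-4)·(1−(-6/5)) + 4·(-6/5−(-1))) = ½·(-36/5 − 44/5 − 4/5) = -42/5, so the U-coordinate is (-42/5)/(-14) = 3/5.
[UPW] = ½·(6·(-6/5−1) + (18/5)·(1−(-2)) + 4·(-2−(-6/5))) = ½·(-66/5 + 54/5 − 16/5) = -14/5, so the V-coordinate is 1/5.
[UVP] = ½·(6·(-1−(-6/5)) + (-4)·(-6/5−(-2)) + (18/5)·(-2−(-1))) = ½·(6/5 − 16/5 − 18/5) = -14/5, so the W-coordinate is 1/5.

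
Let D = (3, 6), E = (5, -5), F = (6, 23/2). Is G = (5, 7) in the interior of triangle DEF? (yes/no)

Barycentric coordinates of G: (3/11, 2/11, 6/11).
The three coordinates are positive, positive, positive; a point is interior exactly when all three are positive.

yes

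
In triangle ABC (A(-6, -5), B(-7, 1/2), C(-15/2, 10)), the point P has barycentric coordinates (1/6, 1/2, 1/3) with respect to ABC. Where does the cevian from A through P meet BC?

Line AP meets BC where the A-coordinate vanishes; zeroing P's A-weight and renormalizing leaves B, C-weights 1/2 : 1/3 → (3/5, 2/5).
So Q = (3/5)·B + (2/5)·C = (-36/5, 43/10).

(-36/5, 43/10)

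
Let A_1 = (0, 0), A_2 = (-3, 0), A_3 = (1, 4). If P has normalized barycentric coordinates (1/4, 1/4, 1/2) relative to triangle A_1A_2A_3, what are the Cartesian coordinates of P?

(-1/4, 2)

P = (1/4)·A_1 + (1/4)·A_2 + (1/2)·A_3.
x-coordinate: (1/4)·0 + (1/4)·(-3) + (1/2)·1 = -1/4.
y-coordinate: (1/4)·0 + (1/4)·0 + (1/2)·4 = 2.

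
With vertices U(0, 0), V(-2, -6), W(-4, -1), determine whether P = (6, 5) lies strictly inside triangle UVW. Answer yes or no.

no

Barycentric coordinates of P: (31/11, -7/11, -13/11).
The three coordinates are positive, negative, negative; a point is interior exactly when all three are positive.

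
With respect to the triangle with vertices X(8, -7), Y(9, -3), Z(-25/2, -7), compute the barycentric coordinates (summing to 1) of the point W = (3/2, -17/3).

(1/3, 1/3, 1/3)

Signed area of the reference triangle: [XYZ] = ½·(8·(-3−(-7)) + 9·(-7−(-7)) + (-25/2)·(-7−(-3))) = ½·(32 + 0 + 50) = 41.
[WYZ] = ½·((3/2)·(-3−(-7)) + 9·(-7−(-17/3)) + (-25/2)·(-17/3−(-3))) = ½·(6 − 12 + 100/3) = 41/3, so the X-coordinate is (41/3)/41 = 1/3.
[XWZ] = ½·(8·(-17/3−(-7)) + (3/2)·(-7−(-7)) + (-25/2)·(-7−(-17/3))) = ½·(32/3 + 0 + 50/3) = 41/3, so the Y-coordinate is 1/3.
[XYW] = ½·(8·(-3−(-17/3)) + 9·(-17/3−(-7)) + (3/2)·(-7−(-3))) = ½·(64/3 + 12 − 6) = 41/3, so the Z-coordinate is 1/3.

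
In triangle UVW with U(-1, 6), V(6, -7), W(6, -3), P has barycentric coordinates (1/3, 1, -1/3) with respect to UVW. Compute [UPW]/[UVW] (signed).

1

The signed ratio [UPW]/[UVW] equals the barycentric coordinate of P at vertex V, which is 1.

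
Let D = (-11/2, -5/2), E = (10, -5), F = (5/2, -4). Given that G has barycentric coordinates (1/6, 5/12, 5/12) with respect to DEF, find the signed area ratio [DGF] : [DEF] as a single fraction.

5/12

The signed ratio [DGF]/[DEF] equals the barycentric coordinate of G at vertex E, which is 5/12.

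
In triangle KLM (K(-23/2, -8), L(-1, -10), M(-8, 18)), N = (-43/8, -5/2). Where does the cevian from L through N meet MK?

(-39/4, 5)

Barycentric coordinates of N with respect to KLM: (1/4, 1/2, 1/4).
On side MK the L-coordinate is zero; dropping N's L-weight 1/2 and renormalizing the remaining 1/4 : 1/4 gives weights 1/2, 1/2 on M, K.
J = (1/2)·(-8, 18) + (1/2)·(-23/2, -8) = (-39/4, 5).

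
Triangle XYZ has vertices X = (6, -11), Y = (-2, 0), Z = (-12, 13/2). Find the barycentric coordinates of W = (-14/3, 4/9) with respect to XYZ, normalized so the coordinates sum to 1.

(2/9, 1/3, 4/9)

Signed area of the reference triangle: [XYZ] = ½·(6·(0−(13/2)) + (-2)·(13/2−(-11)) + (-12)·(-11−0)) = ½·(-39 − 35 + 132) = 29.
[WYZ] = ½·((-14/3)·(0−(13/2)) + (-2)·(13/2−(4/9)) + (-12)·(4/9−0)) = ½·(91/3 − 109/9 − 16/3) = 58/9, so the X-coordinate is (58/9)/29 = 2/9.
[XWZ] = ½·(6·(4/9−(13/2)) + (-14/3)·(13/2−(-11)) + (-12)·(-11−(4/9))) = ½·(-109/3 − 245/3 + 412/3) = 29/3, so the Y-coordinate is 1/3.
[XYW] = ½·(6·(0−(4/9)) + (-2)·(4/9−(-11)) + (-14/3)·(-11−0)) = ½·(-8/3 − 206/9 + 154/3) = 116/9, so the Z-coordinate is 4/9.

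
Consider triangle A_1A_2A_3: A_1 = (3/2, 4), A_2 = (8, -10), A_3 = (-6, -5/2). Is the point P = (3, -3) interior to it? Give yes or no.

yes

Barycentric coordinates of P: (242/589, 249/589, 98/589).
The three coordinates are positive, positive, positive; a point is interior exactly when all three are positive.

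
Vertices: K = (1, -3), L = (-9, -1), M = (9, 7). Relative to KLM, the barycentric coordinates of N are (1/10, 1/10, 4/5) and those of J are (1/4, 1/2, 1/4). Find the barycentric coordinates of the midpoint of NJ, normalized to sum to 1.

(7/40, 3/10, 21/40)

Since both coordinate triples sum to 1, the midpoint's barycentrics are the componentwise average.
(1/10+1/4)/2 = 7/40; similarly 3/10 and 21/40.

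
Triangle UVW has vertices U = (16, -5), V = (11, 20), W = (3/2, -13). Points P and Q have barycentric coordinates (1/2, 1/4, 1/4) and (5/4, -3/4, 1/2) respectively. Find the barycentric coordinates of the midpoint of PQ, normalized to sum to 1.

(7/8, -1/4, 3/8)

Since both coordinate triples sum to 1, the midpoint's barycentrics are the componentwise average.
(1/2+5/4)/2 = 7/8; similarly -1/4 and 3/8.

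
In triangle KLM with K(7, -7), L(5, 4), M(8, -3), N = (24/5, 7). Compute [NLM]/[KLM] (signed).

[KLM] = ½·(7·(4−(-3)) + 5·(-3−(-7)) + 8·(-7−4)) = ½·(49 + 20 − 88) = -19/2.
[NLM] = ½·((24/5)·(4−(-3)) + 5·(-3−7) + 8·(7−4)) = ½·(168/5 − 50 + 24) = 19/5, so the ratio is (19/5)/(-19/2) = -2/5.

-2/5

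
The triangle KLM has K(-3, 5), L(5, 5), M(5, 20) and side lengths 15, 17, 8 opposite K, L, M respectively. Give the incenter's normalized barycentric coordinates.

(3/8, 17/40, 1/5)

The incenter has barycentric coordinates proportional to the opposite side lengths: (15 : 17 : 8).
Normalizing by 15+17+8 = 40 gives (3/8, 17/40, 1/5).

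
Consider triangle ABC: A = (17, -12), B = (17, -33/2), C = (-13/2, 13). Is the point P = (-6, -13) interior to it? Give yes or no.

no

Barycentric coordinates of P: (-265/47, 266/47, 46/47).
The three coordinates are negative, positive, positive; a point is interior exactly when all three are positive.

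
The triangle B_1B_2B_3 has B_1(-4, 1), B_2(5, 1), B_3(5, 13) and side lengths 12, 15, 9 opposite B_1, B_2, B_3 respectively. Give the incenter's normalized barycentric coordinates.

(1/3, 5/12, 1/4)

The incenter has barycentric coordinates proportional to the opposite side lengths: (12 : 15 : 9).
Normalizing by 12+15+9 = 36 gives (1/3, 5/12, 1/4).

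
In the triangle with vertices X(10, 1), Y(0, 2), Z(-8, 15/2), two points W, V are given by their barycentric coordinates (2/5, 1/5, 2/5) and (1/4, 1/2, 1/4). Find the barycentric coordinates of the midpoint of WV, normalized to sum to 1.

(13/40, 7/20, 13/40)

Since both coordinate triples sum to 1, the midpoint's barycentrics are the componentwise average.
(2/5+1/4)/2 = 13/40; similarly 7/20 and 13/40.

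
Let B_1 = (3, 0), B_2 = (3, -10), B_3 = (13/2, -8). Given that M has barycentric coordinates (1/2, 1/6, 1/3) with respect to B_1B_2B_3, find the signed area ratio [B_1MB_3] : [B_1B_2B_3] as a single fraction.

1/6

The signed ratio [B_1MB_3]/[B_1B_2B_3] equals the barycentric coordinate of M at vertex B_2, which is 1/6.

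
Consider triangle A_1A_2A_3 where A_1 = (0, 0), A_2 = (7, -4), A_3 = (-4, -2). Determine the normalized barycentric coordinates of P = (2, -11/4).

Signed area of the reference triangle: [A_1A_2A_3] = ½·(0·(-4−(-2)) + 7·(-2−0) + (-4)·(0−(-4))) = ½·(0 − 14 − 16) = -15.
[PA_2A_3] = ½·(2·(-4−(-2)) + 7·(-2−(-11/4)) + (-4)·(-11/4−(-4))) = ½·(-4 + 21/4 − 5) = -15/8, so the A_1-coordinate is (-15/8)/(-15) = 1/8.
[A_1PA_3] = ½·(0·(-11/4−(-2)) + 2·(-2−0) + (-4)·(0−(-11/4))) = ½·(0 − 4 − 11) = -15/2, so the A_2-coordinate is 1/2.
[A_1A_2P] = ½·(0·(-4−(-11/4)) + 7·(-11/4−0) + 2·(0−(-4))) = ½·(0 − 77/4 + 8) = -45/8, so the A_3-coordinate is 3/8.

(1/8, 1/2, 3/8)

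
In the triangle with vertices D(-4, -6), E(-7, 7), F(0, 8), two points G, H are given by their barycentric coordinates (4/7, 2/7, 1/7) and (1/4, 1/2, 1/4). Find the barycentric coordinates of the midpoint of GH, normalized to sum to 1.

Since both coordinate triples sum to 1, the midpoint's barycentrics are the componentwise average.
(4/7+1/4)/2 = 23/56; similarly 11/28 and 11/56.

(23/56, 11/28, 11/56)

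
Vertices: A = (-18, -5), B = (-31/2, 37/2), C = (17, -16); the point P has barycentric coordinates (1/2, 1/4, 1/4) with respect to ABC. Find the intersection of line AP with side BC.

(3/4, 5/4)

Line AP meets BC where the A-coordinate vanishes; zeroing P's A-weight and renormalizing leaves B, C-weights 1/4 : 1/4 → (1/2, 1/2).
So Q = (1/2)·B + (1/2)·C = (3/4, 5/4).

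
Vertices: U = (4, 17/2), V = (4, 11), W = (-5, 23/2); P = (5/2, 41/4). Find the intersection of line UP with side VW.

Barycentric coordinates of P with respect to UVW: (1/3, 1/2, 1/6).
On side VW the U-coordinate is zero; dropping P's U-weight 1/3 and renormalizing the remaining 1/2 : 1/6 gives weights 3/4, 1/4 on V, W.
Q = (3/4)·(4, 11) + (1/4)·(-5, 23/2) = (7/4, 89/8).

(7/4, 89/8)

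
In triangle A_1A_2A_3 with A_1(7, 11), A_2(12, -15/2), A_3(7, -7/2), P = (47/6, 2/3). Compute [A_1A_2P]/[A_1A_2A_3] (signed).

[A_1A_2A_3] = ½·(7·(-15/2−(-7/2)) + 12·(-7/2−11) + 7·(11−(-15/2))) = ½·(-28 − 174 + 259/2) = -145/4.
[A_1A_2P] = ½·(7·(-15/2−(2/3)) + 12·(2/3−11) + (47/6)·(11−(-15/2))) = ½·(-343/6 − 124 + 1739/12) = -145/8, so the ratio is (-145/8)/(-145/4) = 1/2.

1/2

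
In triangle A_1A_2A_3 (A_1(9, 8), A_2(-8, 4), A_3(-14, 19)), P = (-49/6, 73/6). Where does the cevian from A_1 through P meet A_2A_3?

Barycentric coordinates of P with respect to A_1A_2A_3: (1/6, 1/3, 1/2).
On side A_2A_3 the A_1-coordinate is zero; dropping P's A_1-weight 1/6 and renormalizing the remaining 1/3 : 1/2 gives weights 2/5, 3/5 on A_2, A_3.
Q = (2/5)·(-8, 4) + (3/5)·(-14, 19) = (-58/5, 13).

(-58/5, 13)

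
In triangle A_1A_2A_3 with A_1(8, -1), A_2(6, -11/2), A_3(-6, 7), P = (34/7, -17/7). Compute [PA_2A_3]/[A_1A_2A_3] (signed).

[A_1A_2A_3] = ½·(8·(-11/2−7) + 6·(7−(-1)) + (-6)·(-1−(-11/2))) = ½·(-100 + 48 − 27) = -79/2.
[PA_2A_3] = ½·((34/7)·(-11/2−7) + 6·(7−(-17/7)) + (-6)·(-17/7−(-11/2))) = ½·(-425/7 + 396/7 − 129/7) = -79/7, so the ratio is (-79/7)/(-79/2) = 2/7.

2/7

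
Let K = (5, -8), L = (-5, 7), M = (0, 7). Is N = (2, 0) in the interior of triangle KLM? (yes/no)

yes

Barycentric coordinates of N: (7/15, 1/15, 7/15).
The three coordinates are positive, positive, positive; a point is interior exactly when all three are positive.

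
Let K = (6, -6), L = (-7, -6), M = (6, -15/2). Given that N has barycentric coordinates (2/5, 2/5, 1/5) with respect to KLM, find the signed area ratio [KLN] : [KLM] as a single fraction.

1/5

The signed ratio [KLN]/[KLM] equals the barycentric coordinate of N at vertex M, which is 1/5.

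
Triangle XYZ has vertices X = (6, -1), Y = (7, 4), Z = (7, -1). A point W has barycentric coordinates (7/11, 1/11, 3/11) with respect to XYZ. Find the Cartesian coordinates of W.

(70/11, -6/11)

W = (7/11)·X + (1/11)·Y + (3/11)·Z.
x-coordinate: (7/11)·6 + (1/11)·7 + (3/11)·7 = 70/11.
y-coordinate: (7/11)·(-1) + (1/11)·4 + (3/11)·(-1) = -6/11.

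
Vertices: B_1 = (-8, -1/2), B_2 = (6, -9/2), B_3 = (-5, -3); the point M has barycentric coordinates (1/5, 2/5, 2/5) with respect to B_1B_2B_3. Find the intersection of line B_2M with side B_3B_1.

Line B_2M meets B_3B_1 where the B_2-coordinate vanishes; zeroing M's B_2-weight and renormalizing leaves B_3, B_1-weights 2/5 : 1/5 → (2/3, 1/3).
So N = (2/3)·B_3 + (1/3)·B_1 = (-6, -13/6).

(-6, -13/6)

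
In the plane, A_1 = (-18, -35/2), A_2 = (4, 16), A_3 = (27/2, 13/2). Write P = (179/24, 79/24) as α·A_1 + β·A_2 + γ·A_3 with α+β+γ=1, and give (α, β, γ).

(1/6, 1/12, 3/4)

Signed area of the reference triangle: [A_1A_2A_3] = ½·((-18)·(16−(13/2)) + 4·(13/2−(-35/2)) + (27/2)·(-35/2−16)) = ½·(-171 + 96 − 1809/4) = -2109/8.
[PA_2A_3] = ½·((179/24)·(16−(13/2)) + 4·(13/2−(79/24)) + (27/2)·(79/24−16)) = ½·(3401/48 + 77/6 − 2745/16) = -703/16, so the A_1-coordinate is (-703/16)/(-2109/8) = 1/6.
[A_1PA_3] = ½·((-18)·(79/24−(13/2)) + (179/24)·(13/2−(-35/2)) + (27/2)·(-35/2−(79/24))) = ½·(231/4 + 179 − 4491/16) = -703/32, so the A_2-coordinate is 1/12.
[A_1A_2P] = ½·((-18)·(16−(79/24)) + 4·(79/24−(-35/2)) + (179/24)·(-35/2−16)) = ½·(-915/4 + 499/6 − 11993/48) = -6327/32, so the A_3-coordinate is 3/4.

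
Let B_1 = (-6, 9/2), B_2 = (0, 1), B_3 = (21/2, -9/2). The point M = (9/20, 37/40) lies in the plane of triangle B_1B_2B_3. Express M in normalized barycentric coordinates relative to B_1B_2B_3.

(9/20, 1/4, 3/10)

Signed area of the reference triangle: [B_1B_2B_3] = ½·((-6)·(1−(-9/2)) + 0·(-9/2−(9/2)) + (21/2)·(9/2−1)) = ½·(-33 + 0 + 147/4) = 15/8.
[MB_2B_3] = ½·((9/20)·(1−(-9/2)) + 0·(-9/2−(37/40)) + (21/2)·(37/40−1)) = ½·(99/40 + 0 − 63/80) = 27/32, so the B_1-coordinate is (27/32)/(15/8) = 9/20.
[B_1MB_3] = ½·((-6)·(37/40−(-9/2)) + (9/20)·(-9/2−(9/2)) + (21/2)·(9/2−(37/40))) = ½·(-651/20 − 81/20 + 3003/80) = 15/32, so the B_2-coordinate is 1/4.
[B_1B_2M] = ½·((-6)·(1−(37/40)) + 0·(37/40−(9/2)) + (9/20)·(9/2−1)) = ½·(-9/20 + 0 + 63/40) = 9/16, so the B_3-coordinate is 3/10.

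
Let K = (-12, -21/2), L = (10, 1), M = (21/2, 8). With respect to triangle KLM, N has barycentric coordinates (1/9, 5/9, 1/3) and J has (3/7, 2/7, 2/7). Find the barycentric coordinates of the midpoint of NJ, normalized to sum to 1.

Since both coordinate triples sum to 1, the midpoint's barycentrics are the componentwise average.
(1/9+3/7)/2 = 17/63; similarly 53/126 and 13/42.

(17/63, 53/126, 13/42)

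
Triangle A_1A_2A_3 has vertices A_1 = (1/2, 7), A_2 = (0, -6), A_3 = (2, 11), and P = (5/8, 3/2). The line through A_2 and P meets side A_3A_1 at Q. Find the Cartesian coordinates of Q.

Barycentric coordinates of P with respect to A_1A_2A_3: (1/4, 1/2, 1/4).
On side A_3A_1 the A_2-coordinate is zero; dropping P's A_2-weight 1/2 and renormalizing the remaining 1/4 : 1/4 gives weights 1/2, 1/2 on A_3, A_1.
Q = (1/2)·(2, 11) + (1/2)·(1/2, 7) = (5/4, 9).

(5/4, 9)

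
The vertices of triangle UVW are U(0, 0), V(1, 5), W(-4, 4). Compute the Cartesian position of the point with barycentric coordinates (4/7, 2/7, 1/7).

(-2/7, 2)

P = (4/7)·U + (2/7)·V + (1/7)·W.
x-coordinate: (4/7)·0 + (2/7)·1 + (1/7)·(-4) = -2/7.
y-coordinate: (4/7)·0 + (2/7)·5 + (1/7)·4 = 2.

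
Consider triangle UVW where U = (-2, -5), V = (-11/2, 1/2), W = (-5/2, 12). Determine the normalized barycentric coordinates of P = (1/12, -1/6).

(7/6, -2/3, 1/2)

Signed area of the reference triangle: [UVW] = ½·((-2)·(1/2−12) + (-11/2)·(12−(-5)) + (-5/2)·(-5−(1/2))) = ½·(23 − 187/2 + 55/4) = -227/8.
[PVW] = ½·((1/12)·(1/2−12) + (-11/2)·(12−(-1/6)) + (-5/2)·(-1/6−(1/2))) = ½·(-23/24 − 803/12 + 5/3) = -1589/48, so the U-coordinate is (-1589/48)/(-227/8) = 7/6.
[UPW] = ½·((-2)·(-1/6−12) + (1/12)·(12−(-5)) + (-5/2)·(-5−(-1/6))) = ½·(73/3 + 17/12 + 145/12) = 227/12, so the V-coordinate is -2/3.
[UVP] = ½·((-2)·(1/2−(-1/6)) + (-11/2)·(-1/6−(-5)) + (1/12)·(-5−(1/2))) = ½·(-4/3 − 319/12 − 11/24) = -227/16, so the W-coordinate is 1/2.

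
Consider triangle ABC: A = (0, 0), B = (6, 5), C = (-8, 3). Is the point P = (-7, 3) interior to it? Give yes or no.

Barycentric coordinates of P: (1/29, 3/58, 53/58).
The three coordinates are positive, positive, positive; a point is interior exactly when all three are positive.

yes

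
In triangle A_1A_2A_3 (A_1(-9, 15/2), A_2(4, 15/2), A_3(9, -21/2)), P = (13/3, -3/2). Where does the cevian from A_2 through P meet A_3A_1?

(9/2, -6)

Barycentric coordinates of P with respect to A_1A_2A_3: (1/6, 1/3, 1/2).
On side A_3A_1 the A_2-coordinate is zero; dropping P's A_2-weight 1/3 and renormalizing the remaining 1/2 : 1/6 gives weights 3/4, 1/4 on A_3, A_1.
Q = (3/4)·(9, -21/2) + (1/4)·(-9, 15/2) = (9/2, -6).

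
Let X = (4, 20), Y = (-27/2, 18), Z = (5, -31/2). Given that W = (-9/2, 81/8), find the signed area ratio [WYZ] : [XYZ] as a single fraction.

[XYZ] = ½·(4·(18−(-31/2)) + (-27/2)·(-31/2−20) + 5·(20−18)) = ½·(134 + 1917/4 + 10) = 2493/8.
[WYZ] = ½·((-9/2)·(18−(-31/2)) + (-27/2)·(-31/2−(81/8)) + 5·(81/8−18)) = ½·(-603/4 + 5535/16 − 315/8) = 2493/32, so the ratio is (2493/32)/(2493/8) = 1/4.

1/4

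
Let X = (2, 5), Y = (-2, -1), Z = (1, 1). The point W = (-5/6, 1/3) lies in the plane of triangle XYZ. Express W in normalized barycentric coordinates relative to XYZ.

(1/6, 2/3, 1/6)

Signed area of the reference triangle: [XYZ] = ½·(2·(-1−1) + (-2)·(1−5) + 1·(5−(-1))) = ½·(-4 + 8 + 6) = 5.
[WYZ] = ½·((-5/6)·(-1−1) + (-2)·(1−(1/3)) + 1·(1/3−(-1))) = ½·(5/3 − 4/3 + 4/3) = 5/6, so the X-coordinate is (5/6)/5 = 1/6.
[XWZ] = ½·(2·(1/3−1) + (-5/6)·(1−5) + 1·(5−(1/3))) = ½·(-4/3 + 10/3 + 14/3) = 10/3, so the Y-coordinate is 2/3.
[XYW] = ½·(2·(-1−(1/3)) + (-2)·(1/3−5) + (-5/6)·(5−(-1))) = ½·(-8/3 + 28/3 − 5) = 5/6, so the Z-coordinate is 1/6.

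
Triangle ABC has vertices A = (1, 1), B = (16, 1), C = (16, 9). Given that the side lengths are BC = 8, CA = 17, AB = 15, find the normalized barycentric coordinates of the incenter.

(1/5, 17/40, 3/8)

The incenter has barycentric coordinates proportional to the opposite side lengths: (8 : 17 : 15).
Normalizing by 8+17+15 = 40 gives (1/5, 17/40, 3/8).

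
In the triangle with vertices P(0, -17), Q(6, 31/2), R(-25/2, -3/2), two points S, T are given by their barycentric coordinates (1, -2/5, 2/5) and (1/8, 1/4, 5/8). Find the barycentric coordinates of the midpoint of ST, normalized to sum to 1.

(9/16, -3/40, 41/80)

Since both coordinate triples sum to 1, the midpoint's barycentrics are the componentwise average.
(1+1/8)/2 = 9/16; similarly -3/40 and 41/80.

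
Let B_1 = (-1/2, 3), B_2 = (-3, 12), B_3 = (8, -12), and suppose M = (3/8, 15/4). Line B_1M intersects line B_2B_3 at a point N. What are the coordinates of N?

Barycentric coordinates of M with respect to B_1B_2B_3: (1/4, 1/2, 1/4).
On side B_2B_3 the B_1-coordinate is zero; dropping M's B_1-weight 1/4 and renormalizing the remaining 1/2 : 1/4 gives weights 2/3, 1/3 on B_2, B_3.
N = (2/3)·(-3, 12) + (1/3)·(8, -12) = (2/3, 4).

(2/3, 4)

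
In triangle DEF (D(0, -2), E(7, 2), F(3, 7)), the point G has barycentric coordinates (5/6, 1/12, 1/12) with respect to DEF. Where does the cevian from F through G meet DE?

Line FG meets DE where the F-coordinate vanishes; zeroing G's F-weight and renormalizing leaves D, E-weights 5/6 : 1/12 → (10/11, 1/11).
So H = (10/11)·D + (1/11)·E = (7/11, -18/11).

(7/11, -18/11)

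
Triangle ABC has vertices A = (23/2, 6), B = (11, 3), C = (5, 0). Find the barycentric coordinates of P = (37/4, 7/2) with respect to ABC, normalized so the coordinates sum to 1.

Signed area of the reference triangle: [ABC] = ½·((23/2)·(3−0) + 11·(0−6) + 5·(6−3)) = ½·(69/2 − 66 + 15) = -33/4.
[PBC] = ½·((37/4)·(3−0) + 11·(0−(7/2)) + 5·(7/2−3)) = ½·(111/4 − 77/2 + 5/2) = -33/8, so the A-coordinate is (-33/8)/(-33/4) = 1/2.
[APC] = ½·((23/2)·(7/2−0) + (37/4)·(0−6) + 5·(6−(7/2))) = ½·(161/4 − 111/2 + 25/2) = -11/8, so the B-coordinate is 1/6.
[ABP] = ½·((23/2)·(3−(7/2)) + 11·(7/2−6) + (37/4)·(6−3)) = ½·(-23/4 − 55/2 + 111/4) = -11/4, so the C-coordinate is 1/3.
Check: 1/2 + 1/6 + 1/3 = 1.

(1/2, 1/6, 1/3)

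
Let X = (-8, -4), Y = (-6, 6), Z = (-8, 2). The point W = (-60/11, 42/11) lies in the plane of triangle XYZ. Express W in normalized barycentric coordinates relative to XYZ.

(6/11, 14/11, -9/11)

Signed area of the reference triangle: [XYZ] = ½·((-8)·(6−2) + (-6)·(2−(-4)) + (-8)·(-4−6)) = ½·(-32 − 36 + 80) = 6.
[WYZ] = ½·((-60/11)·(6−2) + (-6)·(2−(42/11)) + (-8)·(42/11−6)) = ½·(-240/11 + 120/11 + 192/11) = 36/11, so the X-coordinate is (36/11)/6 = 6/11.
[XWZ] = ½·((-8)·(42/11−2) + (-60/11)·(2−(-4)) + (-8)·(-4−(42/11))) = ½·(-160/11 − 360/11 + 688/11) = 84/11, so the Y-coordinate is 14/11.
[XYW] = ½·((-8)·(6−(42/11)) + (-6)·(42/11−(-4)) + (-60/11)·(-4−6)) = ½·(-192/11 − 516/11 + 600/11) = -54/11, so the Z-coordinate is -9/11.
Check: 6/11 + 14/11 − 9/11 = 1.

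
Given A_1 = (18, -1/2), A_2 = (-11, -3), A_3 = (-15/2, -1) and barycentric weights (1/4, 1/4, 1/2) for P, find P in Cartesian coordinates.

P = (1/4)·A_1 + (1/4)·A_2 + (1/2)·A_3.
x-coordinate: (1/4)·18 + (1/4)·(-11) + (1/2)·(-15/2) = -2.
y-coordinate: (1/4)·(-1/2) + (1/4)·(-3) + (1/2)·(-1) = -11/8.

(-2, -11/8)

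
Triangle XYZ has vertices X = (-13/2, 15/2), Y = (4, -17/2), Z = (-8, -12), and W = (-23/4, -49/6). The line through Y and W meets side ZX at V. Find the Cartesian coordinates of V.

Barycentric coordinates of W with respect to XYZ: (1/6, 1/6, 2/3).
On side ZX the Y-coordinate is zero; dropping W's Y-weight 1/6 and renormalizing the remaining 2/3 : 1/6 gives weights 4/5, 1/5 on Z, X.
V = (4/5)·(-8, -12) + (1/5)·(-13/2, 15/2) = (-77/10, -81/10).

(-77/10, -81/10)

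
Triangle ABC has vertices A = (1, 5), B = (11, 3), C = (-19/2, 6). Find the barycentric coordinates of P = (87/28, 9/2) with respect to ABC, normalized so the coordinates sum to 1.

(9/14, 2/7, 1/14)

Signed area of the reference triangle: [ABC] = ½·(1·(3−6) + 11·(6−5) + (-19/2)·(5−3)) = ½·(-3 + 11 − 19) = -11/2.
[PBC] = ½·((87/28)·(3−6) + 11·(6−(9/2)) + (-19/2)·(9/2−3)) = ½·(-261/28 + 33/2 − 57/4) = -99/28, so the A-coordinate is (-99/28)/(-11/2) = 9/14.
[APC] = ½·(1·(9/2−6) + (87/28)·(6−5) + (-19/2)·(5−(9/2))) = ½·(-3/2 + 87/28 − 19/4) = -11/7, so the B-coordinate is 2/7.
[ABP] = ½·(1·(3−(9/2)) + 11·(9/2−5) + (87/28)·(5−3)) = ½·(-3/2 − 11/2 + 87/14) = -11/28, so the C-coordinate is 1/14.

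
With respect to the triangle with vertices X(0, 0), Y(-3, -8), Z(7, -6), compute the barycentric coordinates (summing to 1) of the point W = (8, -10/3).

(1/3, -1/3, 1)

Signed area of the reference triangle: [XYZ] = ½·(0·(-8−(-6)) + (-3)·(-6−0) + 7·(0−(-8))) = ½·(0 + 18 + 56) = 37.
[WYZ] = ½·(8·(-8−(-6)) + (-3)·(-6−(-10/3)) + 7·(-10/3−(-8))) = ½·(-16 + 8 + 98/3) = 37/3, so the X-coordinate is (37/3)/37 = 1/3.
[XWZ] = ½·(0·(-10/3−(-6)) + 8·(-6−0) + 7·(0−(-10/3))) = ½·(0 − 48 + 70/3) = -37/3, so the Y-coordinate is -1/3.
[XYW] = ½·(0·(-8−(-10/3)) + (-3)·(-10/3−0) + 8·(0−(-8))) = ½·(0 + 10 + 64) = 37, so the Z-coordinate is 1.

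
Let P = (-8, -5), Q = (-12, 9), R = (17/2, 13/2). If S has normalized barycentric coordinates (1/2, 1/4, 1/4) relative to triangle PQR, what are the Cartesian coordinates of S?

S = (1/2)·P + (1/4)·Q + (1/4)·R.
x-coordinate: (1/2)·(-8) + (1/4)·(-12) + (1/4)·(17/2) = -39/8.
y-coordinate: (1/2)·(-5) + (1/4)·9 + (1/4)·(13/2) = 11/8.

(-39/8, 11/8)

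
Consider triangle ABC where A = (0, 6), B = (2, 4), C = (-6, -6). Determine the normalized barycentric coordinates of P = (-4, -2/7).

Signed area of the reference triangle: [ABC] = ½·(0·(4−(-6)) + 2·(-6−6) + (-6)·(6−4)) = ½·(0 − 24 − 12) = -18.
[PBC] = ½·((-4)·(4−(-6)) + 2·(-6−(-2/7)) + (-6)·(-2/7−4)) = ½·(-40 − 80/7 + 180/7) = -90/7, so the A-coordinate is (-90/7)/(-18) = 5/7.
[APC] = ½·(0·(-2/7−(-6)) + (-4)·(-6−6) + (-6)·(6−(-2/7))) = ½·(0 + 48 − 264/7) = 36/7, so the B-coordinate is -2/7.
[ABP] = ½·(0·(4−(-2/7)) + 2·(-2/7−6) + (-4)·(6−4)) = ½·(0 − 88/7 − 8) = -72/7, so the C-coordinate is 4/7.

(5/7, -2/7, 4/7)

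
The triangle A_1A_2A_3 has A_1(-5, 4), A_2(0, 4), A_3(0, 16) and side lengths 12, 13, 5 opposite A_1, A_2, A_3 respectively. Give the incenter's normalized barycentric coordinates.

The incenter has barycentric coordinates proportional to the opposite side lengths: (12 : 13 : 5).
Normalizing by 12+13+5 = 30 gives (2/5, 13/30, 1/6).

(2/5, 13/30, 1/6)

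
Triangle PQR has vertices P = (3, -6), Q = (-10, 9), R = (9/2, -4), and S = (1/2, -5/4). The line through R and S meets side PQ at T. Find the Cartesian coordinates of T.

(-7/2, 3/2)

Barycentric coordinates of S with respect to PQR: (1/4, 1/4, 1/2).
On side PQ the R-coordinate is zero; dropping S's R-weight 1/2 and renormalizing the remaining 1/4 : 1/4 gives weights 1/2, 1/2 on P, Q.
T = (1/2)·(3, -6) + (1/2)·(-10, 9) = (-7/2, 3/2).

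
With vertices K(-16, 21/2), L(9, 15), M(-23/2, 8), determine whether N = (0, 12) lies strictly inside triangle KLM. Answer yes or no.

Barycentric coordinates of N: (6/331, 187/331, 138/331).
The three coordinates are positive, positive, positive; a point is interior exactly when all three are positive.

yes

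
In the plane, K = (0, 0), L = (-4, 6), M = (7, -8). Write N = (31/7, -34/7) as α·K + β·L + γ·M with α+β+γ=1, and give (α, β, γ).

Signed area of the reference triangle: [KLM] = ½·(0·(6−(-8)) + (-4)·(-8−0) + 7·(0−6)) = ½·(0 + 32 − 42) = -5.
[NLM] = ½·((31/7)·(6−(-8)) + (-4)·(-8−(-34/7)) + 7·(-34/7−6)) = ½·(62 + 88/7 − 76) = -5/7, so the K-coordinate is (-5/7)/(-5) = 1/7.
[KNM] = ½·(0·(-34/7−(-8)) + (31/7)·(-8−0) + 7·(0−(-34/7))) = ½·(0 − 248/7 + 34) = -5/7, so the L-coordinate is 1/7.
[KLN] = ½·(0·(6−(-34/7)) + (-4)·(-34/7−0) + (31/7)·(0−6)) = ½·(0 + 136/7 − 186/7) = -25/7, so the M-coordinate is 5/7.
Check: 1/7 + 1/7 + 5/7 = 1.

(1/7, 1/7, 5/7)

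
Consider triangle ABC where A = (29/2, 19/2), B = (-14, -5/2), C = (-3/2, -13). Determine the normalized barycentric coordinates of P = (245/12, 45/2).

Signed area of the reference triangle: [ABC] = ½·((29/2)·(-5/2−(-13)) + (-14)·(-13−(19/2)) + (-3/2)·(19/2−(-5/2))) = ½·(609/4 + 315 − 18) = 1797/8.
[PBC] = ½·((245/12)·(-5/2−(-13)) + (-14)·(-13−(45/2)) + (-3/2)·(45/2−(-5/2))) = ½·(1715/8 + 497 − 75/2) = 5391/16, so the A-coordinate is (5391/16)/(1797/8) = 3/2.
[APC] = ½·((29/2)·(45/2−(-13)) + (245/12)·(-13−(19/2)) + (-3/2)·(19/2−(45/2))) = ½·(2059/4 − 3675/8 + 39/2) = 599/16, so the B-coordinate is 1/6.
[ABP] = ½·((29/2)·(-5/2−(45/2)) + (-14)·(45/2−(19/2)) + (245/12)·(19/2−(-5/2))) = ½·(-725/2 − 182 + 245) = -599/4, so the C-coordinate is -2/3.
Check: 3/2 + 1/6 − 2/3 = 1.

(3/2, 1/6, -2/3)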